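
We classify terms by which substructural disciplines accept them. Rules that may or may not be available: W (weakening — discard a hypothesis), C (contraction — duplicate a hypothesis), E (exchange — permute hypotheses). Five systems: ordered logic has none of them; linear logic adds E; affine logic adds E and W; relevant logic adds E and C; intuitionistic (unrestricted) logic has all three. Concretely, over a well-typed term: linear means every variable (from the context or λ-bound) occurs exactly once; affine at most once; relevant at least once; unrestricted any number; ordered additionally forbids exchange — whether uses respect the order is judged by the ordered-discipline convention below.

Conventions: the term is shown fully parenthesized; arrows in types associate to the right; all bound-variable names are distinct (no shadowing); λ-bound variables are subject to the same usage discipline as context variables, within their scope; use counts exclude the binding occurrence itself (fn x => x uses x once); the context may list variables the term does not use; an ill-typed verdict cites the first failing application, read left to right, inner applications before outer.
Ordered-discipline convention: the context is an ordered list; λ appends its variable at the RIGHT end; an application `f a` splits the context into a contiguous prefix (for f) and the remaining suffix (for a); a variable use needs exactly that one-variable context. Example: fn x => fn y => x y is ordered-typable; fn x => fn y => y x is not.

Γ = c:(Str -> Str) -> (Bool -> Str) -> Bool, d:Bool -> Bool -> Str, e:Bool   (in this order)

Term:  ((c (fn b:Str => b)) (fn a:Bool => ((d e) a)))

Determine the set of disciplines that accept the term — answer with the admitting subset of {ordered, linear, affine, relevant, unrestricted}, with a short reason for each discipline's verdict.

accepted by: ordered, linear, affine, relevant, unrestricted
variable uses: c=1; d=1; e=1; b [bound]=1; a [bound]=1
order of uses: c, b, d, e, a
typing: the term checks, with type Bool
ordered ✓ (single-use (c, d, e, b, a), ordered derivation ok)
linear ✓ (each of c, d, e, b, a used exactly once)
affine ✓ (none of c, d, e, b, a used more than once)
relevant ✓ (none of c, d, e, b, a goes unused)
unrestricted ✓ (type-checks (Bool) and nothing is barred)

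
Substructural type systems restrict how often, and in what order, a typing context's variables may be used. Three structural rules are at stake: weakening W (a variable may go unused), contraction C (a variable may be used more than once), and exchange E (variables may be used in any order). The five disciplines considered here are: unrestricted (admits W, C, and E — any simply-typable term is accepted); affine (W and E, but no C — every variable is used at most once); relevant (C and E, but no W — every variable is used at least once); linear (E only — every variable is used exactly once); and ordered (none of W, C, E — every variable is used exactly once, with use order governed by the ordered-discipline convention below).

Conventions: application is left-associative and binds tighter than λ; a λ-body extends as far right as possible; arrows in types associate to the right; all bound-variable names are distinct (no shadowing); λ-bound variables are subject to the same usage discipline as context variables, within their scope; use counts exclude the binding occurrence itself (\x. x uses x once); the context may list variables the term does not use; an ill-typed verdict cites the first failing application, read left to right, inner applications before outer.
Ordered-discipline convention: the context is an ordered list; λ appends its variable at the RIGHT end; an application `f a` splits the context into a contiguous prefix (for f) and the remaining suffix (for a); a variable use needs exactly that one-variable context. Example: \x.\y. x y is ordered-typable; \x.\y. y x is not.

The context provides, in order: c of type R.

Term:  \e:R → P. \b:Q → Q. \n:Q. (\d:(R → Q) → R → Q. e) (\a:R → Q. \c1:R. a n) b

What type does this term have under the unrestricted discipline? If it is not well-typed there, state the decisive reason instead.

not well-typed under unrestricted — a type mismatch blocks all five
variable uses: c ×0; e [bound] ×1; b [bound] ×1; n [bound] ×1; d [bound] ×0; a [bound] ×1; c1 [bound] ×0
order of uses: e, a, n, b
typing: ill-typed: an argument Q mismatches the expected R
across the five disciplines: ordered ✗ · linear ✗ · affine ✗ · relevant ✗ · unrestricted ✗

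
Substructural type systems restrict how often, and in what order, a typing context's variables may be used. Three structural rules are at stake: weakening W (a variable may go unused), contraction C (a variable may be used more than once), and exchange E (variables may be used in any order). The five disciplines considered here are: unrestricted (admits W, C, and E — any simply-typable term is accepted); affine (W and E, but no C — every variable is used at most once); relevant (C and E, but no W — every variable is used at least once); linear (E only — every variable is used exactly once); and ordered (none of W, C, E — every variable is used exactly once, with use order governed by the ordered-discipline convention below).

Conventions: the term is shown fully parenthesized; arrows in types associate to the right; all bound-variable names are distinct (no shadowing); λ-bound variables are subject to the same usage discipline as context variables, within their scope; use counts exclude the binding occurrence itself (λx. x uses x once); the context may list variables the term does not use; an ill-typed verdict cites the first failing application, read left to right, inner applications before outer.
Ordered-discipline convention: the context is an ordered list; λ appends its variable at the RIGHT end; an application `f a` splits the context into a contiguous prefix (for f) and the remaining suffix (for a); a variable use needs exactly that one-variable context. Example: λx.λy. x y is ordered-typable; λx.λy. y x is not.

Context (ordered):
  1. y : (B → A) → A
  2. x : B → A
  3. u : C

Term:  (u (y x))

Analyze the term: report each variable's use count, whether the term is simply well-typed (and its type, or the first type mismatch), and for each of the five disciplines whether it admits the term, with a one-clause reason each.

usage: y=1, x=1, u=1
use order (left to right): u, y, x
typing: ill-typed: non-function type C applied to an argument
ordered ✗ (a type mismatch blocks all five)
linear ✗ (the type mismatch rejects it)
affine ✗ (not simply typable)
relevant ✗ (fails simple typing)
unrestricted ✗ (a type mismatch blocks all five)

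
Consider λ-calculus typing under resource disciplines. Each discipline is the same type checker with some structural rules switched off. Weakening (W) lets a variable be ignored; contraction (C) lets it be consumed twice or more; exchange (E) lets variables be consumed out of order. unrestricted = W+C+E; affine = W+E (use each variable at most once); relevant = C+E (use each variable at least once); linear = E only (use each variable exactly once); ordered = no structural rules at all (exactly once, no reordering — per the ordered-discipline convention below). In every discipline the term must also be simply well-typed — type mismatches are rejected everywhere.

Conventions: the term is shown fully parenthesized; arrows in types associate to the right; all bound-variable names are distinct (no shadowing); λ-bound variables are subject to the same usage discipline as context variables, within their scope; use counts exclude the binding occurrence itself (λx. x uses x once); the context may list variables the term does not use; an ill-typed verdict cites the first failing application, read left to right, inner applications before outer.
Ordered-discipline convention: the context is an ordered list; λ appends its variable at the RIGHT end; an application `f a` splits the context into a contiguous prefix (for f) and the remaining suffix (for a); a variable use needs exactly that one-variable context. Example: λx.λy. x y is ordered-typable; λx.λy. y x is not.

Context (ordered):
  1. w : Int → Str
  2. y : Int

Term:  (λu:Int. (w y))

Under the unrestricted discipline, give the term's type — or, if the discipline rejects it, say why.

term : Int → Str
use counts: w ×1; y ×1; u (λ-bound) ×0
uses in reading order: w, y
typing: the term checks, with type Int → Str
per-discipline verdicts: ordered ✗ · linear ✗ · affine ✓ · relevant ✗ · unrestricted ✓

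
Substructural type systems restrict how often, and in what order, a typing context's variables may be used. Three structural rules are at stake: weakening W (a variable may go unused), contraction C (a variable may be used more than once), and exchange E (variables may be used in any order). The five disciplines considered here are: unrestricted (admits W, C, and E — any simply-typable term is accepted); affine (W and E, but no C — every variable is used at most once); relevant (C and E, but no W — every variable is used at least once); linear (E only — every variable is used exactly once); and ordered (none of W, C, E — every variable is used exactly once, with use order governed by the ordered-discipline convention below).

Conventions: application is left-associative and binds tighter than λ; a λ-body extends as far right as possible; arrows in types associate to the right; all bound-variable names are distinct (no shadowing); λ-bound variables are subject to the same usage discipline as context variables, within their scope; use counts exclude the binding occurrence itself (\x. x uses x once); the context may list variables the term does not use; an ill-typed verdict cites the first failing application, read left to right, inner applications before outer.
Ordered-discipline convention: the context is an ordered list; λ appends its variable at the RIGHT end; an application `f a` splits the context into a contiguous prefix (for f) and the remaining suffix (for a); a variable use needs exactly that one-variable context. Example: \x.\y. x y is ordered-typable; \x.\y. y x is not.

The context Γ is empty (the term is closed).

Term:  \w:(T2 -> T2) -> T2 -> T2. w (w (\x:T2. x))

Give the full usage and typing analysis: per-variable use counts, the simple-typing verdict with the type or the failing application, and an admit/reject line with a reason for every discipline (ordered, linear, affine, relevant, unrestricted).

counts: w (λ-bound)=2, x (λ-bound)=1
uses in reading order: w, w, x
typing: ✓ — ((T2 -> T2) -> T2 -> T2) -> T2 -> T2
ordered ✗ (needs contraction — w ×2)
linear ✗ (needs contraction — w ×2)
affine ✗ (needs contraction — w ×2)
relevant ✓ (at least one use each (w, x))
unrestricted ✓ (well-typed at ((T2 -> T2) -> T2 -> T2) -> T2 -> T2; no restrictions here)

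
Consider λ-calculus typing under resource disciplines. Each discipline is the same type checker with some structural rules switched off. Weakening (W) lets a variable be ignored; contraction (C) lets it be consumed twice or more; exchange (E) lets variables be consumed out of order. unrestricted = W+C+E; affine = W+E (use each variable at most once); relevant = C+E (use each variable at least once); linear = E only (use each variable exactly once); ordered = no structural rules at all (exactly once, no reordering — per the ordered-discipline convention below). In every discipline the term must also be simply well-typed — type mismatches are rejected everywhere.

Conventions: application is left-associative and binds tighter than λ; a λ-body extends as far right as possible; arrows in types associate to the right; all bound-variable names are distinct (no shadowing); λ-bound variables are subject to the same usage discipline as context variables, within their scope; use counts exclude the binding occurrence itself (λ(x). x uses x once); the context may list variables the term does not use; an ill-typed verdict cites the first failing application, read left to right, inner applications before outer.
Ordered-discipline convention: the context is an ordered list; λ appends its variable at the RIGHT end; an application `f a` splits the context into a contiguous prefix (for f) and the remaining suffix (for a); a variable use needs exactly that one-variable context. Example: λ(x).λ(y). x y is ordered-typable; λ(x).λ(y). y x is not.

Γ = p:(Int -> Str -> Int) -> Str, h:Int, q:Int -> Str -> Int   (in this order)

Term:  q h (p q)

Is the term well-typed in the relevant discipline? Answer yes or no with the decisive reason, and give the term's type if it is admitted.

yes — none of p, h, q goes unused; term : Int
variable uses: p: 1×; h: 1×; q: 2×
order of uses: q, h, p, q
typing: well-typed at Int
all disciplines: ordered ✗ · linear ✗ · affine ✗ · relevant ✓ · unrestricted ✓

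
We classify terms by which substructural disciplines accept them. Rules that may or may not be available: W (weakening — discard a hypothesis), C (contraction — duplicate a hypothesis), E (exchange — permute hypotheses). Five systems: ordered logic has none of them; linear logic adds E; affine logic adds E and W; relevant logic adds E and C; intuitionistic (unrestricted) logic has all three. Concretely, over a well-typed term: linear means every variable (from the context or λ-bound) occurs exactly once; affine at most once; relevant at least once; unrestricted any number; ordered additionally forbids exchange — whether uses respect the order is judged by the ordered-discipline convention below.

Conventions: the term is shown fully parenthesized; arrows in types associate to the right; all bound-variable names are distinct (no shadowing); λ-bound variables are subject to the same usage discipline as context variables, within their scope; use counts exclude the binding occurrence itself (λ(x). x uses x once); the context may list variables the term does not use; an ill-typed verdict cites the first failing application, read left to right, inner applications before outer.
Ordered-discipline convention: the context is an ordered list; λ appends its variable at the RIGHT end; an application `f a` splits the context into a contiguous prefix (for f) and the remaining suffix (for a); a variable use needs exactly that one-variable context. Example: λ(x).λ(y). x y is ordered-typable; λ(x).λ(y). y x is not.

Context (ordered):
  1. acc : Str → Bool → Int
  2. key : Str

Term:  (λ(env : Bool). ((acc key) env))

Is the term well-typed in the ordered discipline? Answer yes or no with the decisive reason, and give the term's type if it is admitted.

yes — one use each (acc, key, env); ordered split holds; term : Bool → Int
usage: acc: 1×; key: 1×; env (bound): 1×
uses in reading order: acc, key, env
typing: the term checks, with type Bool → Int
all disciplines: ordered ✓, linear ✓, affine ✓, relevant ✓, unrestricted ✓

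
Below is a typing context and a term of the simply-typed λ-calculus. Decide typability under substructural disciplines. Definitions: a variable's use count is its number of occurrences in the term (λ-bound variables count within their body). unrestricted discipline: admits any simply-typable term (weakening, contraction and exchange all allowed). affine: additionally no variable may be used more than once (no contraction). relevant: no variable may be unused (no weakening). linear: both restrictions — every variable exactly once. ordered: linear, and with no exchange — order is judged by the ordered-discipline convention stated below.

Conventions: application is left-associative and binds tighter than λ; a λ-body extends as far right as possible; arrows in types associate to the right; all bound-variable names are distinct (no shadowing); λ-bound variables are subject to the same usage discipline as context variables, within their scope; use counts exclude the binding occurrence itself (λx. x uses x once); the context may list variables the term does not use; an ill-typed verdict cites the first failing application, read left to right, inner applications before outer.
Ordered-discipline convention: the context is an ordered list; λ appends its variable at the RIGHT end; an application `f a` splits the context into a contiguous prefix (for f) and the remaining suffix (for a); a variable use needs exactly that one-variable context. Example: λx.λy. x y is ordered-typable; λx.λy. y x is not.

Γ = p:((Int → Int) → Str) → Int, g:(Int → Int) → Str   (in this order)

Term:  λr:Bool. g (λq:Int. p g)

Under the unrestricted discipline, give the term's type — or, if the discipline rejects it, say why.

term : Bool → Str
counts: p: 1, g: 2, r [bound]: 0, q [bound]: 0
use order (left to right): g, p, g
typing: the term checks, with type Bool → Str
across the five disciplines: ordered ✗ · linear ✗ · affine ✗ · relevant ✗ · unrestricted ✓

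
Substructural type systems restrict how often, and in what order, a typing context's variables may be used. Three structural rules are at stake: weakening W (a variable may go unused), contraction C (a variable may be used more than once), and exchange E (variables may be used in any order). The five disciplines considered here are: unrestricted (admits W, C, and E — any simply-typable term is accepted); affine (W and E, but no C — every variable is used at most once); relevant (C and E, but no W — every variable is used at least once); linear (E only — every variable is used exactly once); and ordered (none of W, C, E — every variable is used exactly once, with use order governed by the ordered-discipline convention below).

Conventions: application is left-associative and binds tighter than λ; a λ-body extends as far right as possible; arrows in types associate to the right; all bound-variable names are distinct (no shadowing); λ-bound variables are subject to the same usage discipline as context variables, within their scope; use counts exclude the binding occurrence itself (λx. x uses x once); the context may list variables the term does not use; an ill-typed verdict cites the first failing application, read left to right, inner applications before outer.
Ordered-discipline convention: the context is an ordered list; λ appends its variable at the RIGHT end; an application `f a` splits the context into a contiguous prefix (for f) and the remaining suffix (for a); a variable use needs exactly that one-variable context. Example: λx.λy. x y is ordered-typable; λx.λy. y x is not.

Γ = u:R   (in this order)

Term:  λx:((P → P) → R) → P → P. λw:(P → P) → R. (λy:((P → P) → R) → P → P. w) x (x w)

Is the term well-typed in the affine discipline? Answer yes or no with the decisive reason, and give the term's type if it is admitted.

no — x ×2, w ×2 used more than once (contraction)
variable uses: u: 0; x [bound]: 2; w [bound]: 2; y [bound]: 0
use order (left to right): w, x, x, w
typing: well-typed at (((P → P) → R) → P → P) → ((P → P) → R) → R
summary: ordered ✗; linear ✗; affine ✗; relevant ✗; unrestricted ✓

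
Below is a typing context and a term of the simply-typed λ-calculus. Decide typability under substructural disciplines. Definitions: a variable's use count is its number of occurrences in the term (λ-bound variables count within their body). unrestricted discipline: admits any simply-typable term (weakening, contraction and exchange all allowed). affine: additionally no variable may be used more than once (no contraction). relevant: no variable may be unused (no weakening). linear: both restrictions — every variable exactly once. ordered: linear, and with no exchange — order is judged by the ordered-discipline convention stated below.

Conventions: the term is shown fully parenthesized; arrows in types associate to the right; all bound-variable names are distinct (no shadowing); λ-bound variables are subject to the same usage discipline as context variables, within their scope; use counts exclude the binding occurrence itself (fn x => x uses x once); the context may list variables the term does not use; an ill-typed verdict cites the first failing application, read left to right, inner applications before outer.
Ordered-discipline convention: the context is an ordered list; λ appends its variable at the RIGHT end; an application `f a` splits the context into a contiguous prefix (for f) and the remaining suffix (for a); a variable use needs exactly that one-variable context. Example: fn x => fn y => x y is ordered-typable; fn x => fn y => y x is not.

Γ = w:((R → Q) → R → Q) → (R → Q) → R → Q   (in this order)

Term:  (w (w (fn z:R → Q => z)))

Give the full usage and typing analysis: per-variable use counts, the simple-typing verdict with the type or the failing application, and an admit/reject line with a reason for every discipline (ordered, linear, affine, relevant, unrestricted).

variable uses: w ×2, z [bound] ×1
uses in reading order: w, w, z
typing: well-typed — term : (R → Q) → R → Q
ordered: ✗, repeated use of w ×2
linear: ✗, repeated use of w ×2
affine: ✗, repeated use of w ×2
relevant: ✓, at least one use each (w, z)
unrestricted: ✓, type-checks ((R → Q) → R → Q) and nothing is barred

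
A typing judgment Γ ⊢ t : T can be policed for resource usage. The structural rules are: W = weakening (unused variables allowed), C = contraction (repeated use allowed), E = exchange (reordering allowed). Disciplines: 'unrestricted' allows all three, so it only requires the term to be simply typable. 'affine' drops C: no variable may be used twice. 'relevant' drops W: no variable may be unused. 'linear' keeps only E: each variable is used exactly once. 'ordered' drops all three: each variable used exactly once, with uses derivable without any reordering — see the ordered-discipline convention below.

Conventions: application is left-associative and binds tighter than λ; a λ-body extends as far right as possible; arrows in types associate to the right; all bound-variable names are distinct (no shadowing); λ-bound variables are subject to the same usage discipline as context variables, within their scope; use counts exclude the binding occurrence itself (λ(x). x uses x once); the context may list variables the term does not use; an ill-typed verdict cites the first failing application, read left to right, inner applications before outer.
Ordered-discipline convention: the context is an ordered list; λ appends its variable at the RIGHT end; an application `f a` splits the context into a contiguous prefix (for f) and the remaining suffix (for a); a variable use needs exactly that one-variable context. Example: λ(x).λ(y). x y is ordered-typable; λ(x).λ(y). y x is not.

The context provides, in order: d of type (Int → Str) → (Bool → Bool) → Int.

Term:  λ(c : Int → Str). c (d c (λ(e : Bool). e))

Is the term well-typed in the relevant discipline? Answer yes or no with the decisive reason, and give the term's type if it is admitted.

yes — at least one use each (d, c, e); term : (Int → Str) → Str
counts: d ×1; c [bound] ×2; e [bound] ×1
use order (left to right): c, d, c, e
typing: well-typed at (Int → Str) → Str
all disciplines: ordered ✗, linear ✗, affine ✗, relevant ✓, unrestricted ✓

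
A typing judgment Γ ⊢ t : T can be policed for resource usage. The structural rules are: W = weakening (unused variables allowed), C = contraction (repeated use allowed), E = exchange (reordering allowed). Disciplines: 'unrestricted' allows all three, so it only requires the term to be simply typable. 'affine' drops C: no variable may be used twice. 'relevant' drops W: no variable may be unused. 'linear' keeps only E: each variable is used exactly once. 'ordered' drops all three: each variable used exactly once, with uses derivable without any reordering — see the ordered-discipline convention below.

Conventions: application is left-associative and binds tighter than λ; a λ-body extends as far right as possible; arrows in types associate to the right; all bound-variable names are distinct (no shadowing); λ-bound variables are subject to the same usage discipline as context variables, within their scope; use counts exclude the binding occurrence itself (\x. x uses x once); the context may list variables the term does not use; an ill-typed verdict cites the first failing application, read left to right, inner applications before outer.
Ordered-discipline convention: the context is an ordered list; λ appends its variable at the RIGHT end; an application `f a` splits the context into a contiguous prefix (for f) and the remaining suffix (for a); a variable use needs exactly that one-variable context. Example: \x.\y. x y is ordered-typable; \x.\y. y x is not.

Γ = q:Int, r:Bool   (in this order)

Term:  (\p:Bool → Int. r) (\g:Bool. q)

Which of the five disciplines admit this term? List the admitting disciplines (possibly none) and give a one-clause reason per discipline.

admitted by: affine, unrestricted
counts: q=1, r=1, p (bound)=0, g (bound)=0
use order (left to right): r, q
typing: well-typed — term : Bool
ordered ✗ (unused: p, g — weakening required)
linear ✗ (unused: p, g — weakening required)
affine ✓ (none of q, r, p, g used more than once)
relevant ✗ (unused: p, g — weakening required)
unrestricted ✓ (well-typed at Bool; no restrictions here)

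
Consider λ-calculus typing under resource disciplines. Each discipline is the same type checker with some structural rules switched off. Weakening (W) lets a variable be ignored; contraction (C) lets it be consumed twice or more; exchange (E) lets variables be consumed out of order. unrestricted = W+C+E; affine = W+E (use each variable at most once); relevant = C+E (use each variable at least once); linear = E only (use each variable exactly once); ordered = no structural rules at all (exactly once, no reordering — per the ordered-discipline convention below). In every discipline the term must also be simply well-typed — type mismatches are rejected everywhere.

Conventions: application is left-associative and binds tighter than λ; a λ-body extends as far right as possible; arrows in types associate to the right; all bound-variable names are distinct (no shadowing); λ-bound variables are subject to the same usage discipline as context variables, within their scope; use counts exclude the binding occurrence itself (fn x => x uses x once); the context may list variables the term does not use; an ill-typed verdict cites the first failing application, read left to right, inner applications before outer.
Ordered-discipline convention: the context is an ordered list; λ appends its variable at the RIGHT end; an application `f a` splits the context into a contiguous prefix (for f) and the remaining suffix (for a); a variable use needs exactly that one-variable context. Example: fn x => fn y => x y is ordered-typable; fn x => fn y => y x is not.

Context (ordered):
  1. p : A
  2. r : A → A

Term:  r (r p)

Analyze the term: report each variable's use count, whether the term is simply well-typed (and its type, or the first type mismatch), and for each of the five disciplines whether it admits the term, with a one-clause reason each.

usage: p: 1; r: 2
use order (left to right): r, r, p
typing: well-typed — term : A
ordered: ✗ — uses contraction: r ×2
linear: ✗ — uses contraction: r ×2
affine: ✗ — uses contraction: r ×2
relevant: ✓ — none of p, r goes unused
unrestricted: ✓ — well-typed at A; no restrictions here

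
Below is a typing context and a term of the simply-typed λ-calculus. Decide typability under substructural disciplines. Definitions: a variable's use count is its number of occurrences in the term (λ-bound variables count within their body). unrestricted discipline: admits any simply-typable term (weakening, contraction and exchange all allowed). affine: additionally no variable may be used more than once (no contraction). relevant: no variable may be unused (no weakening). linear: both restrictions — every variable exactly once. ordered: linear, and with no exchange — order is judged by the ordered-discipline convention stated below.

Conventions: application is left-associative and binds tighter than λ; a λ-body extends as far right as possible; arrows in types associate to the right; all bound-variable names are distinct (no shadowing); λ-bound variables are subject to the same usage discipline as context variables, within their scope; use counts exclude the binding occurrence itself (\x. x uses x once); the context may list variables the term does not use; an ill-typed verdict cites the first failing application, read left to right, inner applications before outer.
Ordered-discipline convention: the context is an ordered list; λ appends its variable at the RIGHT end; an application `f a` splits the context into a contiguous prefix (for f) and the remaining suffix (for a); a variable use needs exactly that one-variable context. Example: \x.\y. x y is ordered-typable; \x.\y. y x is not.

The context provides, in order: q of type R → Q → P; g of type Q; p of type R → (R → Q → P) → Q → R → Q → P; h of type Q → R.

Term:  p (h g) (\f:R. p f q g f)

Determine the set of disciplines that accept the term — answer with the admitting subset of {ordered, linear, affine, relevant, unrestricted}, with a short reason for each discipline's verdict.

admitted in: relevant, unrestricted
variable uses: q: 1×; g: 2×; p: 2×; h: 1×; f (bound): 2×
order of uses: p, h, g, p, f, q, g, f
typing: the term checks, with type Q → R → Q → P
ordered: ✗, g ×2, p ×2, f ×2 used more than once (contraction)
linear: ✗, g ×2, p ×2, f ×2 used more than once (contraction)
affine: ✗, g ×2, p ×2, f ×2 used more than once (contraction)
relevant: ✓, every one of q, g, p, h, f appears
unrestricted: ✓, typability at Q → R → Q → P is all that's needed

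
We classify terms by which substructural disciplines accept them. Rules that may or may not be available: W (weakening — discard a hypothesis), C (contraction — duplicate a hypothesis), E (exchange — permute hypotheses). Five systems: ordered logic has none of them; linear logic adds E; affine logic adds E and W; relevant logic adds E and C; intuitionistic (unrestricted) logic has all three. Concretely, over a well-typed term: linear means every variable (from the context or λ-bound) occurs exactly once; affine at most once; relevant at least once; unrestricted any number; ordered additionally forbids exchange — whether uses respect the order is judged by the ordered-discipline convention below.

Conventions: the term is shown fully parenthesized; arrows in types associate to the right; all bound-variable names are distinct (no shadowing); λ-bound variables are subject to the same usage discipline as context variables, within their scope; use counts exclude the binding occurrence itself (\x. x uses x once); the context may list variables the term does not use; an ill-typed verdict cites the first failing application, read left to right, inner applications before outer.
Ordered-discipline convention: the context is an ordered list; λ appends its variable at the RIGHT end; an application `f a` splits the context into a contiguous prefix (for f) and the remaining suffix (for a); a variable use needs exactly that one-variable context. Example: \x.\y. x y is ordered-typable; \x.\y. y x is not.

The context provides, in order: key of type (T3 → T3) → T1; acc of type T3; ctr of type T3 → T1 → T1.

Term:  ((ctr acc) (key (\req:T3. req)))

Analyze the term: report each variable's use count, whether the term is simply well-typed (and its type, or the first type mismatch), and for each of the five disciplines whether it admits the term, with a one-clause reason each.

variable uses: key: 1; acc: 1; ctr: 1; req [bound]: 1
order of uses: ctr, acc, key, req
typing: ✓ — T1
ordered: ✗ — use order ctr, acc, key, req needs exchange
linear: ✓ — single use per variable (key, acc, ctr, req)
affine: ✓ — key, acc, ctr, req: no repeats, contraction unneeded
relevant: ✓ — at least one use each (key, acc, ctr, req)
unrestricted: ✓ — typability at T1 is all that's needed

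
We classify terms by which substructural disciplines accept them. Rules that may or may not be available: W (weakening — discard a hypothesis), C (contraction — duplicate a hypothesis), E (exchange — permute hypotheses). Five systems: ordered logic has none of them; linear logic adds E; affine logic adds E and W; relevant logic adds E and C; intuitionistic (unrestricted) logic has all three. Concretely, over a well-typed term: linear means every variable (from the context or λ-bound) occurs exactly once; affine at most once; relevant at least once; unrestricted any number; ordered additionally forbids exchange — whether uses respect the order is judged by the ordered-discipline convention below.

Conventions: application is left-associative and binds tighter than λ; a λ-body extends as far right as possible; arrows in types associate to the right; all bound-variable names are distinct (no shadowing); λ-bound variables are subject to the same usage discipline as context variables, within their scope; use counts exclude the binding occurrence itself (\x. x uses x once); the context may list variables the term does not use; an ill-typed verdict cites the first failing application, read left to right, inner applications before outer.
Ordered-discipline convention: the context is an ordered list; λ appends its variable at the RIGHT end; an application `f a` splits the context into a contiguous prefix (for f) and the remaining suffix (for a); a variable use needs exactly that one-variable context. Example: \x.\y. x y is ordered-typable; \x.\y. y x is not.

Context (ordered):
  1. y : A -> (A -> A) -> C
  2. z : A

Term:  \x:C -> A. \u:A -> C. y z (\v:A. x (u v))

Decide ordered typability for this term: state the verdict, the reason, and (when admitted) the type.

yes — y, z, x, u, v once each; derivable with no W/C/E; term : (C -> A) -> (A -> C) -> C
counts: y: 1×; z: 1×; x [bound]: 1×; u [bound]: 1×; v [bound]: 1×
left-to-right use order: y, z, x, u, v
typing: ✓ — (C -> A) -> (A -> C) -> C
summary: ordered ✓ | linear ✓ | affine ✓ | relevant ✓ | unrestricted ✓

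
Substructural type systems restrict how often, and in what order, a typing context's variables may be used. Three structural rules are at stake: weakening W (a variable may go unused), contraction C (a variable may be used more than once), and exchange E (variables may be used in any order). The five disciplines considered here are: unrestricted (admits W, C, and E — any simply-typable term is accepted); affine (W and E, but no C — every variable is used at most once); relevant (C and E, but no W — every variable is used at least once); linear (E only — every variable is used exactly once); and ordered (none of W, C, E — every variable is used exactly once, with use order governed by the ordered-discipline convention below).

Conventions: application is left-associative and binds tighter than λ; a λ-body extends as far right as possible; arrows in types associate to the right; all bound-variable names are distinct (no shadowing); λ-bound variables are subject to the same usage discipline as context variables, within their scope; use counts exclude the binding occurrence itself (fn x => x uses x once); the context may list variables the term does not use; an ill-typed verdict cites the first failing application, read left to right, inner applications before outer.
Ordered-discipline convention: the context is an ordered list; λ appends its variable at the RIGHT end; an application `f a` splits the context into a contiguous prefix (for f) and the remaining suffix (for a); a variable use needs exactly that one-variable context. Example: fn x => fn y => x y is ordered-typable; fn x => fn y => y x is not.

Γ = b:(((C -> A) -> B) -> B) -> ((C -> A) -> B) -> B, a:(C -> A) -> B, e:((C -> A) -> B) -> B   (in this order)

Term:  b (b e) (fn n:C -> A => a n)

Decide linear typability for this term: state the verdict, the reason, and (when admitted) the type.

no — repeated use of b ×2
use counts: b ×2, a ×1, e ×1, n [bound] ×1
uses in reading order: b, b, e, a, n
typing: ✓ — B
across the five disciplines: ordered ✗ | linear ✗ | affine ✗ | relevant ✓ | unrestricted ✓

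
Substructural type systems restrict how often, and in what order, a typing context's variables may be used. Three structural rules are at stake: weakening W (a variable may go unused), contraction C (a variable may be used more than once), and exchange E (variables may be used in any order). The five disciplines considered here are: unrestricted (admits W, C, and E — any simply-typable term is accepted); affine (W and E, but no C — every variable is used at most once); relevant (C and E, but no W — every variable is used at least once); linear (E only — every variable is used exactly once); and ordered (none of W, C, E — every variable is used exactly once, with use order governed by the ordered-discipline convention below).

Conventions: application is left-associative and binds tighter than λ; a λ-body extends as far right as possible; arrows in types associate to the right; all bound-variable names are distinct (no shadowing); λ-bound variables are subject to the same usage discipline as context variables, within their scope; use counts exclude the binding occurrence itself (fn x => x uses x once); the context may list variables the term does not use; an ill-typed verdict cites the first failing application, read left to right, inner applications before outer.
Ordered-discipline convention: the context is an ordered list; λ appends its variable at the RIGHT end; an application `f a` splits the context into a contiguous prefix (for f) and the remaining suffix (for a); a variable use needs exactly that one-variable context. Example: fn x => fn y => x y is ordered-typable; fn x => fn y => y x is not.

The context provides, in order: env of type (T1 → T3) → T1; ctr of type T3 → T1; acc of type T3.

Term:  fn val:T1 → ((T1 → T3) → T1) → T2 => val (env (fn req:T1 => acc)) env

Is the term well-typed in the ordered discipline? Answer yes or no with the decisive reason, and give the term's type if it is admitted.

no — env ×2 used more than once (contraction); unused: ctr, req — weakening required
variable uses: env ×2; ctr ×0; acc ×1; val (λ-bound) ×1; req (λ-bound) ×0
uses in reading order: val, env, acc, env
typing: well-typed — term : (T1 → ((T1 → T3) → T1) → T2) → T2
across the five disciplines: ordered ✗; linear ✗; affine ✗; relevant ✗; unrestricted ✓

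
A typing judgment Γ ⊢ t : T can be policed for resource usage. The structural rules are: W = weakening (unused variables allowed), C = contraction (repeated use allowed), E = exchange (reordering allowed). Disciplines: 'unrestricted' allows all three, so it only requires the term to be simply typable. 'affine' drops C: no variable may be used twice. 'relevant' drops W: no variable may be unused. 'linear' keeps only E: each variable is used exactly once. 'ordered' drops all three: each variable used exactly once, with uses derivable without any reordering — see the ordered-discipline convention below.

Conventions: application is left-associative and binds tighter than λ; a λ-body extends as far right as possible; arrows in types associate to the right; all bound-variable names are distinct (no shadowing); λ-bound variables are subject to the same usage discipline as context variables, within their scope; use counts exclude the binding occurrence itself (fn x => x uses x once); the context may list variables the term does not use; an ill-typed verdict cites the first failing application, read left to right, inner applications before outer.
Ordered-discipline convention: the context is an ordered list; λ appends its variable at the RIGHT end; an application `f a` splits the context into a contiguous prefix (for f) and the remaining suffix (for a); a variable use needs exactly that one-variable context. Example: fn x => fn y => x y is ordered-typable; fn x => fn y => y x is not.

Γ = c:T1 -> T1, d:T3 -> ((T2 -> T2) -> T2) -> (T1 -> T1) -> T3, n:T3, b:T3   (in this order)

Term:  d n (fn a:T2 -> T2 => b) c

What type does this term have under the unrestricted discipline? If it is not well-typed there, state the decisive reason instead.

not well-typed under unrestricted — not simply typable
usage: c: 1; d: 1; n: 1; b: 1; a (λ-bound): 0
left-to-right use order: d, n, b, c
typing: ill-typed: a function awaiting (T2 -> T2) -> T2 gets (T2 -> T2) -> T3
all disciplines: ordered ✗, linear ✗, affine ✗, relevant ✗, unrestricted ✗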